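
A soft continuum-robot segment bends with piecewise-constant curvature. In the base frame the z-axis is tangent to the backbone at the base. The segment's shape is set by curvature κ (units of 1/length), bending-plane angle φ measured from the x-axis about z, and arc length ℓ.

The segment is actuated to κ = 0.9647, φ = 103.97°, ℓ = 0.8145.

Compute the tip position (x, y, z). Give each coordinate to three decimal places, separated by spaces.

-0.073 0.295 0.733

θ = κ·ℓ = 0.9647 × 0.8145 = 0.78575 rad
ρ = (1 − cos θ)/κ = (1 − 0.70686)/0.9647 = 0.30387
z = sin θ / κ = 0.70735/0.9647 = 0.73324
x = ρ cos φ = 0.30387 × cos(103.97°) = -0.07336
y = ρ sin φ = 0.30387 × sin(103.97°) = 0.29488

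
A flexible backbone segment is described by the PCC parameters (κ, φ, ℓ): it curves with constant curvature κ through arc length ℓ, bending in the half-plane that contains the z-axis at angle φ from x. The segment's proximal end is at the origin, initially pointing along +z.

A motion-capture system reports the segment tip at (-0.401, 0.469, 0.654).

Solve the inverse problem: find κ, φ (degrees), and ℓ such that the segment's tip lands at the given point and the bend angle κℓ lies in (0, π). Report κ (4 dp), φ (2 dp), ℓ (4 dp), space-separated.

1.5265 130.53 0.9910

ρ = √(x²+y²) = √(-0.401² + 0.469²) = 0.61706
φ = atan2(y, x) mod 360° = atan2(0.469, -0.401) = 130.5308°
|p|² = ρ² + z² = 0.61706² + 0.654² = 0.80848
κ = 2ρ / |p|² = 2×0.61706 / 0.80848 = 1.52647
θ = 2·atan2(ρ, z) = 2·atan2(0.61706, 0.654) = 1.51269 rad
ℓ = θ/κ = 1.51269/1.52647 = 0.99097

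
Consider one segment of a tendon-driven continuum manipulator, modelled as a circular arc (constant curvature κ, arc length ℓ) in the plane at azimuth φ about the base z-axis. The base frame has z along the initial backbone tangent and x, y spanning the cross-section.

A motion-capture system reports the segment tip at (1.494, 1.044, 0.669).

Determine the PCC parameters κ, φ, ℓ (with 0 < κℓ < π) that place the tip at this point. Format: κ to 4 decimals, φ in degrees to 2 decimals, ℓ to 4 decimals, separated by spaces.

ρ = √(x²+y²) = √(1.494² + 1.044²) = 1.82263
φ = atan2(y, x) mod 360° = atan2(1.044, 1.494) = 34.9457°
|p|² = ρ² + z² = 1.82263² + 0.669² = 3.76953
κ = 2ρ / |p|² = 2×1.82263 / 3.76953 = 0.96703
θ = 2·atan2(ρ, z) = 2·atan2(1.82263, 0.669) = 2.43802 rad
ℓ = θ/κ = 2.43802/0.96703 = 2.52114

0.9670 34.95 2.5211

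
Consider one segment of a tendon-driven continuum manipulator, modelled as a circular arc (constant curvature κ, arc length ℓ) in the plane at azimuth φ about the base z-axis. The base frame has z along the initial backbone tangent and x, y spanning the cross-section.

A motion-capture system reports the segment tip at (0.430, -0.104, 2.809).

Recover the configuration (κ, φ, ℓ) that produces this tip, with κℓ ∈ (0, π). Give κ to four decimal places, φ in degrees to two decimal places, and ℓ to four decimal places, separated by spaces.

0.1094 346.40 2.8552

ρ = √(x²+y²) = √(0.430² + -0.104²) = 0.44240
φ = atan2(y, x) mod 360° = atan2(-0.104, 0.430) = 346.4035°
|p|² = ρ² + z² = 0.44240² + 2.809² = 8.08620
κ = 2ρ / |p|² = 2×0.44240 / 8.08620 = 0.10942
θ = 2·atan2(ρ, z) = 2·atan2(0.44240, 2.809) = 0.31242 rad
ℓ = θ/κ = 0.31242/0.10942 = 2.85522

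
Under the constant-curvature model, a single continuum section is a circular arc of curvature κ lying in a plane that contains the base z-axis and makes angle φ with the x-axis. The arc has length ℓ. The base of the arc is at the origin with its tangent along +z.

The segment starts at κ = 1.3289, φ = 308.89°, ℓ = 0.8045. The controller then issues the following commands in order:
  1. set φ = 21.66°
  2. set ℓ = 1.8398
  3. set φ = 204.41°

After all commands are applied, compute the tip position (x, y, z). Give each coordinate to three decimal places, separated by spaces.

-1.211 -0.549 0.483

initial: κ=1.3289, φ=308.89°, ℓ=0.8045
cmd 1: set φ=21.66° → (κ,φ,ℓ)=(1.3289,21.66°,0.8045) → tip=(0.3630,0.1442,0.6598)
cmd 2: set ℓ=1.8398 → (κ,φ,ℓ)=(1.3289,21.66°,1.8398) → tip=(1.2358,0.4908,0.4829)
cmd 3: set φ=204.41° → (κ,φ,ℓ)=(1.3289,204.41°,1.8398) → tip=(-1.2108,-0.5495,0.4829)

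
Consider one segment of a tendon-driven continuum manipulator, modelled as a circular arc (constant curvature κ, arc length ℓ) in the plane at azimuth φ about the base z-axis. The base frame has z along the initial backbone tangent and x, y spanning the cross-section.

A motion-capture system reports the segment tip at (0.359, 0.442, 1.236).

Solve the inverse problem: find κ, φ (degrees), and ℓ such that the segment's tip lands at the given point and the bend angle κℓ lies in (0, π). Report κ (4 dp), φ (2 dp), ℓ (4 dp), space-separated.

0.6149 50.92 1.4041

ρ = √(x²+y²) = √(0.359² + 0.442²) = 0.56943
φ = atan2(y, x) mod 360° = atan2(0.442, 0.359) = 50.9159°
|p|² = ρ² + z² = 0.56943² + 1.236² = 1.85194
κ = 2ρ / |p|² = 2×0.56943 / 1.85194 = 0.61495
θ = 2·atan2(ρ, z) = 2·atan2(0.56943, 1.236) = 0.86343 rad
ℓ = θ/κ = 0.86343/0.61495 = 1.40407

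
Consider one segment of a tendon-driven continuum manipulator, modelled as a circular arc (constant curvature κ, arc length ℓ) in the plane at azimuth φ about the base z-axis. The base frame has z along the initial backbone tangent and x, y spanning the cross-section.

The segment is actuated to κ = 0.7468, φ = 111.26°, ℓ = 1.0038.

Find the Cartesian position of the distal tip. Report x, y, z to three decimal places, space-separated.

-0.130 0.335 0.912

θ = κ·ℓ = 0.7468 × 1.0038 = 0.74964 rad
ρ = (1 − cos θ)/κ = (1 − 0.73194)/0.7468 = 0.35895
z = sin θ / κ = 0.68137/0.7468 = 0.91239
x = ρ cos φ = 0.35895 × cos(111.26°) = -0.13016
y = ρ sin φ = 0.35895 × sin(111.26°) = 0.33452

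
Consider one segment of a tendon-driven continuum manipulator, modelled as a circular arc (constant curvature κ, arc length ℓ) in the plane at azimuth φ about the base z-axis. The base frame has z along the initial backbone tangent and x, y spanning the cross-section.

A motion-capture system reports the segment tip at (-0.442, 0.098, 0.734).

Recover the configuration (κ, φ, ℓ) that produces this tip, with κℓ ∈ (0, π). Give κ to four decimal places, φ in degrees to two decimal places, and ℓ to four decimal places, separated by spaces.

ρ = √(x²+y²) = √(-0.442² + 0.098²) = 0.45273
φ = atan2(y, x) mod 360° = atan2(0.098, -0.442) = 167.4986°
|p|² = ρ² + z² = 0.45273² + 0.734² = 0.74372
κ = 2ρ / |p|² = 2×0.45273 / 0.74372 = 1.21748
θ = 2·atan2(ρ, z) = 2·atan2(0.45273, 0.734) = 1.10537 rad
ℓ = θ/κ = 1.10537/1.21748 = 0.90792

1.2175 167.50 0.9079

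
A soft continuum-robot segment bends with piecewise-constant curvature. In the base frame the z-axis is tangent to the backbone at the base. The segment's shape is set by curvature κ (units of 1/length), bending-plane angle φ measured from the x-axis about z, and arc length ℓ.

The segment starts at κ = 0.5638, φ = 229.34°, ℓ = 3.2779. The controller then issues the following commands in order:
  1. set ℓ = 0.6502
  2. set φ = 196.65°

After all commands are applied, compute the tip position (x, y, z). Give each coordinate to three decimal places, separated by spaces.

-0.113 -0.034 0.636

initial: κ=0.5638, φ=229.34°, ℓ=3.2779
cmd 1: set ℓ=0.6502 → (κ,φ,ℓ)=(0.5638,229.34°,0.6502) → tip=(-0.0768,-0.0894,0.6357)
cmd 2: set φ=196.65° → (κ,φ,ℓ)=(0.5638,196.65°,0.6502) → tip=(-0.1129,-0.0338,0.6357)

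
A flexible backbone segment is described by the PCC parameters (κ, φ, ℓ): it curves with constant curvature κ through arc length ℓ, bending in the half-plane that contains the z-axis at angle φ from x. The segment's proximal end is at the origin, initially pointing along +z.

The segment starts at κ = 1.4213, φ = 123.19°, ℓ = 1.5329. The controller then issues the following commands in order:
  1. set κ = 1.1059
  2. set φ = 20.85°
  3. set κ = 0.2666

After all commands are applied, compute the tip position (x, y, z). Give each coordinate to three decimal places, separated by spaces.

initial: κ=1.4213, φ=123.19°, ℓ=1.5329
cmd 1: set κ=1.1059 → (κ,φ,ℓ)=(1.1059,123.19°,1.5329) → tip=(-0.5564,0.8506,0.8972)
cmd 2: set φ=20.85° → (κ,φ,ℓ)=(1.1059,20.85°,1.5329) → tip=(0.9499,0.3618,0.8972)
cmd 3: set κ=0.2666 → (κ,φ,ℓ)=(0.2666,20.85°,1.5329) → tip=(0.2887,0.1099,1.4906)

0.289 0.110 1.491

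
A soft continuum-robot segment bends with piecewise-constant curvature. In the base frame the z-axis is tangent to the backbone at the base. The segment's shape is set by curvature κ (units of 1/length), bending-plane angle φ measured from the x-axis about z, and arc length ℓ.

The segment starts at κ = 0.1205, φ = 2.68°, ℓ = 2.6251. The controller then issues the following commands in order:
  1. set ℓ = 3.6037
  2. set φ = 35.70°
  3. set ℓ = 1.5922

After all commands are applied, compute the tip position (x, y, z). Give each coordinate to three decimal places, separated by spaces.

0.124 0.089 1.582

initial: κ=0.1205, φ=2.68°, ℓ=2.6251
cmd 1: set ℓ=3.6037 → (κ,φ,ℓ)=(0.1205,2.68°,3.6037) → tip=(0.7694,0.0360,3.4915)
cmd 2: set φ=35.70° → (κ,φ,ℓ)=(0.1205,35.70°,3.6037) → tip=(0.6255,0.4495,3.4915)
cmd 3: set ℓ=1.5922 → (κ,φ,ℓ)=(0.1205,35.70°,1.5922) → tip=(0.1237,0.0889,1.5824)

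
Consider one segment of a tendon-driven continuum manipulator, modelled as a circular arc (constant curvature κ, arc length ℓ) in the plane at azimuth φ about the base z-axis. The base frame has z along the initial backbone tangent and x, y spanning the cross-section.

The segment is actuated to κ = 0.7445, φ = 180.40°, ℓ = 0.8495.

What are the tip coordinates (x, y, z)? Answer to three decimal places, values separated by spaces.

-0.260 -0.002 0.794

θ = κ·ℓ = 0.7445 × 0.8495 = 0.63245 rad
ρ = (1 − cos θ)/κ = (1 − 0.80658)/0.7445 = 0.25980
z = sin θ / κ = 0.59112/0.7445 = 0.79399
x = ρ cos φ = 0.25980 × cos(180.40°) = -0.25979
y = ρ sin φ = 0.25980 × sin(180.40°) = -0.00181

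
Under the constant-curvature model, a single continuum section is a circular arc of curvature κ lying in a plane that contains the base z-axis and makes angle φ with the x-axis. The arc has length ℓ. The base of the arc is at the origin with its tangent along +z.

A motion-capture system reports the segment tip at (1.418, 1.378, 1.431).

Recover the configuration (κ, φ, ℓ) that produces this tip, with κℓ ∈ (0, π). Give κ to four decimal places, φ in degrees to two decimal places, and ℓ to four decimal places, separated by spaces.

0.6638 44.18 2.8452

ρ = √(x²+y²) = √(1.418² + 1.378²) = 1.97727
φ = atan2(y, x) mod 360° = atan2(1.378, 1.418) = 44.1804°
|p|² = ρ² + z² = 1.97727² + 1.431² = 5.95737
κ = 2ρ / |p|² = 2×1.97727 / 5.95737 = 0.66381
θ = 2·atan2(ρ, z) = 2·atan2(1.97727, 1.431) = 1.88865 rad
ℓ = θ/κ = 1.88865/0.66381 = 2.84518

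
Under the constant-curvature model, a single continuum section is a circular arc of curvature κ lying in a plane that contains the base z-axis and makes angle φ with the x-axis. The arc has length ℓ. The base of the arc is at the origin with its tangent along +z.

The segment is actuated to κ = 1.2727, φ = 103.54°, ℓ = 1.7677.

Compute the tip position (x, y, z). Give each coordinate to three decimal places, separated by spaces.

-0.299 1.244 0.611

θ = κ·ℓ = 1.2727 × 1.7677 = 2.24975 rad
ρ = (1 − cos θ)/κ = (1 − -0.62798)/1.2727 = 1.27915
z = sin θ / κ = 0.77823/1.2727 = 0.61148
x = ρ cos φ = 1.27915 × cos(103.54°) = -0.29948
y = ρ sin φ = 1.27915 × sin(103.54°) = 1.24360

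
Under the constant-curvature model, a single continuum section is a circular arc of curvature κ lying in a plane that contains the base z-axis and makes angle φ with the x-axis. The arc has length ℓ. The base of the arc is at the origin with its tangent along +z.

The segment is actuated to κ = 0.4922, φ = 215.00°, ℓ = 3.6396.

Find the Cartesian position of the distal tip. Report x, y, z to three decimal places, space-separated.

-2.028 -1.420 1.982

θ = κ·ℓ = 0.4922 × 3.6396 = 1.79141 rad
ρ = (1 − cos θ)/κ = (1 − -0.21883)/0.4922 = 2.47629
z = sin θ / κ = 0.97576/0.4922 = 1.98245
x = ρ cos φ = 2.47629 × cos(215.00°) = -2.02846
y = ρ sin φ = 2.47629 × sin(215.00°) = -1.42034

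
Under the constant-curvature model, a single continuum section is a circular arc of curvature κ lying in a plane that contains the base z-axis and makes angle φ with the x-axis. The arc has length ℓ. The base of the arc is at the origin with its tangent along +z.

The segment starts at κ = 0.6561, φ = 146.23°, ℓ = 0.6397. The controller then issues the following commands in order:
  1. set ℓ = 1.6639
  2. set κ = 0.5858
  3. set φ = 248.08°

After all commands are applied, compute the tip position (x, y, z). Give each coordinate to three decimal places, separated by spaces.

-0.280 -0.695 1.413

initial: κ=0.6561, φ=146.23°, ℓ=0.6397
cmd 1: set ℓ=1.6639 → (κ,φ,ℓ)=(0.6561,146.23°,1.6639) → tip=(-0.6829,0.4567,1.3525)
cmd 2: set κ=0.5858 → (κ,φ,ℓ)=(0.5858,146.23°,1.6639) → tip=(-0.6224,0.4162,1.4127)
cmd 3: set φ=248.08° → (κ,φ,ℓ)=(0.5858,248.08°,1.6639) → tip=(-0.2795,-0.6946,1.4127)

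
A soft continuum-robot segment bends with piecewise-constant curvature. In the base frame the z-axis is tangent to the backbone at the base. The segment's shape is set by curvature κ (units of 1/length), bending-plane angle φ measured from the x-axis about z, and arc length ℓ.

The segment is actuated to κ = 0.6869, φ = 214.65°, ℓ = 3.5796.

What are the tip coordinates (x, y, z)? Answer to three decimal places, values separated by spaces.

-2.127 -1.470 0.919

θ = κ·ℓ = 0.6869 × 3.5796 = 2.45883 rad
ρ = (1 − cos θ)/κ = (1 − -0.77583)/0.6869 = 2.58528
z = sin θ / κ = 0.63094/0.6869 = 0.91853
x = ρ cos φ = 2.58528 × cos(214.65°) = -2.12676
y = ρ sin φ = 2.58528 × sin(214.65°) = -1.46989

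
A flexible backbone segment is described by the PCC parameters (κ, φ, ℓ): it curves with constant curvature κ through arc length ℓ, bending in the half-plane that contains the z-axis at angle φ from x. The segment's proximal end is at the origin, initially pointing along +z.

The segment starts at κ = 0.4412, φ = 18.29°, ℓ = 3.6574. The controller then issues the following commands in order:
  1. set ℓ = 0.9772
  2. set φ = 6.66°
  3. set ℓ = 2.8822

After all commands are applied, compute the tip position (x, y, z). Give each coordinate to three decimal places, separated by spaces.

1.588 0.185 2.166

initial: κ=0.4412, φ=18.29°, ℓ=3.6574
cmd 1: set ℓ=0.9772 → (κ,φ,ℓ)=(0.4412,18.29°,0.9772) → tip=(0.1969,0.0651,0.9472)
cmd 2: set φ=6.66° → (κ,φ,ℓ)=(0.4412,6.66°,0.9772) → tip=(0.2060,0.0241,0.9472)
cmd 3: set ℓ=2.8822 → (κ,φ,ℓ)=(0.4412,6.66°,2.8822) → tip=(1.5877,0.1854,2.1659)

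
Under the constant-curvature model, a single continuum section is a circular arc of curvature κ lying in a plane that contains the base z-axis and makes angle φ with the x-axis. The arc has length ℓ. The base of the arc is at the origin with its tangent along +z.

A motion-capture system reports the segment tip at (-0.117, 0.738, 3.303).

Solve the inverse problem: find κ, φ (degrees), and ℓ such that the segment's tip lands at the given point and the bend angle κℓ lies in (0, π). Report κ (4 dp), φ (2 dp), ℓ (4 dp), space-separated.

ρ = √(x²+y²) = √(-0.117² + 0.738²) = 0.74722
φ = atan2(y, x) mod 360° = atan2(0.738, -0.117) = 99.0085°
|p|² = ρ² + z² = 0.74722² + 3.303² = 11.46814
κ = 2ρ / |p|² = 2×0.74722 / 11.46814 = 0.13031
θ = 2·atan2(ρ, z) = 2·atan2(0.74722, 3.303) = 0.44496 rad
ℓ = θ/κ = 0.44496/0.13031 = 3.41456

0.1303 99.01 3.4146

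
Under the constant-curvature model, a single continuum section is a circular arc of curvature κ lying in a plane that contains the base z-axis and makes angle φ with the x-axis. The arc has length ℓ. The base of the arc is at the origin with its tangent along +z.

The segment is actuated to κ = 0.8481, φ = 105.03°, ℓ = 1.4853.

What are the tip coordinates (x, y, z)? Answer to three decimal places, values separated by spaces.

-0.212 0.790 1.123

θ = κ·ℓ = 0.8481 × 1.4853 = 1.25968 rad
ρ = (1 − cos θ)/κ = (1 − 0.30612)/0.8481 = 0.81816
z = sin θ / κ = 0.95199/0.8481 = 1.12250
x = ρ cos φ = 0.81816 × cos(105.03°) = -0.21217
y = ρ sin φ = 0.81816 × sin(105.03°) = 0.79017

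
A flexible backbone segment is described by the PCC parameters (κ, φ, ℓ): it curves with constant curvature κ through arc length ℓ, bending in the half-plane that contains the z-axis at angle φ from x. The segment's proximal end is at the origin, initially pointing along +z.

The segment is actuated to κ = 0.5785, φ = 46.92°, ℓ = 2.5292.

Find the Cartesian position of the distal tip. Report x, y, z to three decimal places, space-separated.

1.054 1.127 1.719

θ = κ·ℓ = 0.5785 × 2.5292 = 1.46314 rad
ρ = (1 − cos θ)/κ = (1 − 0.10745)/0.5785 = 1.54288
z = sin θ / κ = 0.99421/0.5785 = 1.71860
x = ρ cos φ = 1.54288 × cos(46.92°) = 1.05381
y = ρ sin φ = 1.54288 × sin(46.92°) = 1.12692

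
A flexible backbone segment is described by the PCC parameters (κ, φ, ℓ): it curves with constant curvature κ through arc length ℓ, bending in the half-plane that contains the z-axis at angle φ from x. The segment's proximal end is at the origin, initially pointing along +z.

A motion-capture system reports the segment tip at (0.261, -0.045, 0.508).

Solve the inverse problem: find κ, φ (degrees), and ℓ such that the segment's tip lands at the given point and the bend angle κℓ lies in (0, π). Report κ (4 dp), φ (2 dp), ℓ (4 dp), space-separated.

ρ = √(x²+y²) = √(0.261² + -0.045²) = 0.26485
φ = atan2(y, x) mod 360° = atan2(-0.045, 0.261) = 350.2176°
|p|² = ρ² + z² = 0.26485² + 0.508² = 0.32821
κ = 2ρ / |p|² = 2×0.26485 / 0.32821 = 1.61391
θ = 2·atan2(ρ, z) = 2·atan2(0.26485, 0.508) = 0.96118 rad
ℓ = θ/κ = 0.96118/1.61391 = 0.59556

1.6139 350.22 0.5956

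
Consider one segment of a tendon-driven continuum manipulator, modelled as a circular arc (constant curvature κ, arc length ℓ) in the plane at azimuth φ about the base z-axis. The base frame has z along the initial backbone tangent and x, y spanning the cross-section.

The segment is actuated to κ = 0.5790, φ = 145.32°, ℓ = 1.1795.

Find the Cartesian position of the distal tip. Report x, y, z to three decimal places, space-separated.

θ = κ·ℓ = 0.5790 × 1.1795 = 0.68293 rad
ρ = (1 − cos θ)/κ = (1 − 0.77573)/0.5790 = 0.38735
z = sin θ / κ = 0.63107/0.5790 = 1.08993
x = ρ cos φ = 0.38735 × cos(145.32°) = -0.31853
y = ρ sin φ = 0.38735 × sin(145.32°) = 0.22040

-0.319 0.220 1.090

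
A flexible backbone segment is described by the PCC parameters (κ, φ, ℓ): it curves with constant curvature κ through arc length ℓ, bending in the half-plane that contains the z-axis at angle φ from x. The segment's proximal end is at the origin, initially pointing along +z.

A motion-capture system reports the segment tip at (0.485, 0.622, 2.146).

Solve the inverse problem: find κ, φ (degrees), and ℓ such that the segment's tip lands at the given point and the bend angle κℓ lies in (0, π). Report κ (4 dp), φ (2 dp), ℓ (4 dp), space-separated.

ρ = √(x²+y²) = √(0.485² + 0.622²) = 0.78874
φ = atan2(y, x) mod 360° = atan2(0.622, 0.485) = 52.0549°
|p|² = ρ² + z² = 0.78874² + 2.146² = 5.22742
κ = 2ρ / |p|² = 2×0.78874 / 5.22742 = 0.30177
θ = 2·atan2(ρ, z) = 2·atan2(0.78874, 2.146) = 0.70443 rad
ℓ = θ/κ = 0.70443/0.30177 = 2.33432

0.3018 52.05 2.3343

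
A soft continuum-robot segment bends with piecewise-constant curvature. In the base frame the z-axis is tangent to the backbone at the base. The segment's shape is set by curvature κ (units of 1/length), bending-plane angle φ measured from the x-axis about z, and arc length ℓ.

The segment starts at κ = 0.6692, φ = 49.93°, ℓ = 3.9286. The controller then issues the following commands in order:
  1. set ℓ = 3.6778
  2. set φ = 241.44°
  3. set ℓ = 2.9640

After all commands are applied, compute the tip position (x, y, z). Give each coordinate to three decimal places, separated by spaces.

initial: κ=0.6692, φ=49.93°, ℓ=3.9286
cmd 1: set ℓ=3.6778 → (κ,φ,ℓ)=(0.6692,49.93°,3.6778) → tip=(1.7097,2.0324,0.9401)
cmd 2: set φ=241.44° → (κ,φ,ℓ)=(0.6692,241.44°,3.6778) → tip=(-1.2697,-2.3327,0.9401)
cmd 3: set ℓ=2.9640 → (κ,φ,ℓ)=(0.6692,241.44°,2.9640) → tip=(-1.0009,-1.8389,1.3689)

-1.001 -1.839 1.369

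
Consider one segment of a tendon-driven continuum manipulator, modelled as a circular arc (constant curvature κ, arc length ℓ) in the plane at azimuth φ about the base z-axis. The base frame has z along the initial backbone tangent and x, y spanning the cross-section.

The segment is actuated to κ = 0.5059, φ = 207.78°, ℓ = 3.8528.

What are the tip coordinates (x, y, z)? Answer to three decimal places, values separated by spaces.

-2.395 -1.262 1.837

θ = κ·ℓ = 0.5059 × 3.8528 = 1.94913 rad
ρ = (1 − cos θ)/κ = (1 − -0.36937)/0.5059 = 2.70681
z = sin θ / κ = 0.92928/0.5059 = 1.83689
x = ρ cos φ = 2.70681 × cos(207.78°) = -2.39483
y = ρ sin φ = 2.70681 × sin(207.78°) = -1.26158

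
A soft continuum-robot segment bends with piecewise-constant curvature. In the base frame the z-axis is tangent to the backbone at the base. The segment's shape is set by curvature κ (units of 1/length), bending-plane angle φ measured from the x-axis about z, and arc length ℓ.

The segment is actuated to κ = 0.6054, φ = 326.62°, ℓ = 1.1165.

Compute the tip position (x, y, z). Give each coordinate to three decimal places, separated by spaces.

0.303 -0.200 1.033

θ = κ·ℓ = 0.6054 × 1.1165 = 0.67593 rad
ρ = (1 − cos θ)/κ = (1 − 0.78013)/0.6054 = 0.36319
z = sin θ / κ = 0.62562/0.6054 = 1.03340
x = ρ cos φ = 0.36319 × cos(326.62°) = 0.30328
y = ρ sin φ = 0.36319 × sin(326.62°) = -0.19982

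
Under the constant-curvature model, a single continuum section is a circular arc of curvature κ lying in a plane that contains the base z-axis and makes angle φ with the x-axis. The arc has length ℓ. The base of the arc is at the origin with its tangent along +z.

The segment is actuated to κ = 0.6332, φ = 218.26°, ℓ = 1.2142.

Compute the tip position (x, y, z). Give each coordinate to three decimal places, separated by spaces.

-0.349 -0.275 1.098

θ = κ·ℓ = 0.6332 × 1.2142 = 0.76883 rad
ρ = (1 − cos θ)/κ = (1 − 0.71872)/0.6332 = 0.44421
z = sin θ / κ = 0.69530/0.6332 = 1.09807
x = ρ cos φ = 0.44421 × cos(218.26°) = -0.34880
y = ρ sin φ = 0.44421 × sin(218.26°) = -0.27507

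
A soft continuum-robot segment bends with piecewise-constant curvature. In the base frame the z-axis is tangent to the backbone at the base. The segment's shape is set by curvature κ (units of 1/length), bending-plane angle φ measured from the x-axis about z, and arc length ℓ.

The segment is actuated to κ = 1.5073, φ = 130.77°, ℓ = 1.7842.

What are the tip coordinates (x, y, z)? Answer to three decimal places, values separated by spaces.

-0.823 0.954 0.290

θ = κ·ℓ = 1.5073 × 1.7842 = 2.68932 rad
ρ = (1 − cos θ)/κ = (1 − -0.89946)/1.5073 = 1.26017
z = sin θ / κ = 0.43701/1.5073 = 0.28993
x = ρ cos φ = 1.26017 × cos(130.77°) = -0.82292
y = ρ sin φ = 1.26017 × sin(130.77°) = 0.95438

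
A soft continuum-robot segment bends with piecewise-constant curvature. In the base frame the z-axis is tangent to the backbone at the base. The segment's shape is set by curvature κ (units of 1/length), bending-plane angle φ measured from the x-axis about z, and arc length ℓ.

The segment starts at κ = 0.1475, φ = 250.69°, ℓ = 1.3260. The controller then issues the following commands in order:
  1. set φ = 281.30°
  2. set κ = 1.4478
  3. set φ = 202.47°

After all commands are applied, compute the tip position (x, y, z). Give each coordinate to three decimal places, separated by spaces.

-0.857 -0.354 0.649

initial: κ=0.1475, φ=250.69°, ℓ=1.3260
cmd 1: set φ=281.30° → (κ,φ,ℓ)=(0.1475,281.30°,1.3260) → tip=(0.0253,-0.1268,1.3176)
cmd 2: set κ=1.4478 → (κ,φ,ℓ)=(1.4478,281.30°,1.3260) → tip=(0.1816,-0.9089,0.6491)
cmd 3: set φ=202.47° → (κ,φ,ℓ)=(1.4478,202.47°,1.3260) → tip=(-0.8565,-0.3543,0.6491)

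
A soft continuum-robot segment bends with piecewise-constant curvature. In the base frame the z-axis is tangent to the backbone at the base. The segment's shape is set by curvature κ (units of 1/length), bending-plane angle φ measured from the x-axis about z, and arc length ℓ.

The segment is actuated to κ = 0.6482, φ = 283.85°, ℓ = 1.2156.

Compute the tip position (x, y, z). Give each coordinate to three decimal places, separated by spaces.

0.109 -0.441 1.094

θ = κ·ℓ = 0.6482 × 1.2156 = 0.78795 rad
ρ = (1 − cos θ)/κ = (1 − 0.70530)/0.6482 = 0.45465
z = sin θ / κ = 0.70891/0.6482 = 1.09366
x = ρ cos φ = 0.45465 × cos(283.85°) = 0.10883
y = ρ sin φ = 0.45465 × sin(283.85°) = -0.44143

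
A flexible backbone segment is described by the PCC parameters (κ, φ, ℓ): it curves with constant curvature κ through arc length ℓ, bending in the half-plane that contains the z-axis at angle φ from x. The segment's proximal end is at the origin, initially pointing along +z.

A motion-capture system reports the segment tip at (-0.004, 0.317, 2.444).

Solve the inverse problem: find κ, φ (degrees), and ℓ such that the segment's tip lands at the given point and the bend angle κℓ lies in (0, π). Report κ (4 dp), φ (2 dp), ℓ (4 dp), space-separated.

0.1044 90.72 2.4713

ρ = √(x²+y²) = √(-0.004² + 0.317²) = 0.31703
φ = atan2(y, x) mod 360° = atan2(0.317, -0.004) = 90.7229°
|p|² = ρ² + z² = 0.31703² + 2.444² = 6.07364
κ = 2ρ / |p|² = 2×0.31703 / 6.07364 = 0.10439
θ = 2·atan2(ρ, z) = 2·atan2(0.31703, 2.444) = 0.25799 rad
ℓ = θ/κ = 0.25799/0.10439 = 2.47132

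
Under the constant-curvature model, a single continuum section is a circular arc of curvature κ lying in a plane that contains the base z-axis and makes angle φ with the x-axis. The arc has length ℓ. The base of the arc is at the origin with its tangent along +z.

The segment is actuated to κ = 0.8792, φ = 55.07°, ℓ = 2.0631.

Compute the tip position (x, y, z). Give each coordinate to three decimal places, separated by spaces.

0.808 1.157 1.104

θ = κ·ℓ = 0.8792 × 2.0631 = 1.81388 rad
ρ = (1 − cos θ)/κ = (1 − -0.24069)/0.8792 = 1.41116
z = sin θ / κ = 0.97060/0.8792 = 1.10396
x = ρ cos φ = 1.41116 × cos(55.07°) = 0.80800
y = ρ sin φ = 1.41116 × sin(55.07°) = 1.15694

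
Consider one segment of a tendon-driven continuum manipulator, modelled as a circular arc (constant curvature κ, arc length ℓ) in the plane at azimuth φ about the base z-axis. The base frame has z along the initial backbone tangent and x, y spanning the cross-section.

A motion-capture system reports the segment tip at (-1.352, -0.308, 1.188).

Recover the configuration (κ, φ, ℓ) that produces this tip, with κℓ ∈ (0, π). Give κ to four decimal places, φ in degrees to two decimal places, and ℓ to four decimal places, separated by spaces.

ρ = √(x²+y²) = √(-1.352² + -0.308²) = 1.38664
φ = atan2(y, x) mod 360° = atan2(-0.308, -1.352) = 192.8336°
|p|² = ρ² + z² = 1.38664² + 1.188² = 3.33411
κ = 2ρ / |p|² = 2×1.38664 / 3.33411 = 0.83179
θ = 2·atan2(ρ, z) = 2·atan2(1.38664, 1.188) = 1.72480 rad
ℓ = θ/κ = 1.72480/0.83179 = 2.07360

0.8318 192.83 2.0736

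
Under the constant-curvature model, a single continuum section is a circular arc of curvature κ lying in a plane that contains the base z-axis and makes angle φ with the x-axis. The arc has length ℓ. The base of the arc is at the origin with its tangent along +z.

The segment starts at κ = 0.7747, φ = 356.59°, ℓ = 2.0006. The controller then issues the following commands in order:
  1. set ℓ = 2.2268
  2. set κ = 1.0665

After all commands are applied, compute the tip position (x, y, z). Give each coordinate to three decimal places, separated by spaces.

1.610 -0.096 0.651

initial: κ=0.7747, φ=356.59°, ℓ=2.0006
cmd 1: set ℓ=2.2268 → (κ,φ,ℓ)=(0.7747,356.59°,2.2268) → tip=(1.4866,-0.0886,1.2755)
cmd 2: set κ=1.0665 → (κ,φ,ℓ)=(1.0665,356.59°,2.2268) → tip=(1.6101,-0.0959,0.6505)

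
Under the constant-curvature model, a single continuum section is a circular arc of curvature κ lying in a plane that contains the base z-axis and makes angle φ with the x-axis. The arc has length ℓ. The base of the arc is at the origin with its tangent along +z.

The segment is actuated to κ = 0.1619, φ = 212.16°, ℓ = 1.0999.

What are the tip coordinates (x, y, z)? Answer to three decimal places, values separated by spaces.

θ = κ·ℓ = 0.1619 × 1.0999 = 0.17807 rad
ρ = (1 − cos θ)/κ = (1 − 0.98419)/0.1619 = 0.09767
z = sin θ / κ = 0.17713/0.1619 = 1.09410
x = ρ cos φ = 0.09767 × cos(212.16°) = -0.08269
y = ρ sin φ = 0.09767 × sin(212.16°) = -0.05199

-0.083 -0.052 1.094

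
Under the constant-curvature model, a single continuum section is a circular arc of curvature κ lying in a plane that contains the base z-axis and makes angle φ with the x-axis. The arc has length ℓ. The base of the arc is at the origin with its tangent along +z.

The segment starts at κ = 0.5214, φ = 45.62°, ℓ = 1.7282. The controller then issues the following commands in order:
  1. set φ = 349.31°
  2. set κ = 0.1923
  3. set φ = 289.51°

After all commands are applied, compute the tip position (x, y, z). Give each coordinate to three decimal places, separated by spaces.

0.095 -0.268 1.697

initial: κ=0.5214, φ=45.62°, ℓ=1.7282
cmd 1: set φ=349.31° → (κ,φ,ℓ)=(0.5214,349.31°,1.7282) → tip=(0.7147,-0.1349,1.5036)
cmd 2: set κ=0.1923 → (κ,φ,ℓ)=(0.1923,349.31°,1.7282) → tip=(0.2796,-0.0528,1.6966)
cmd 3: set φ=289.51° → (κ,φ,ℓ)=(0.1923,289.51°,1.7282) → tip=(0.0950,-0.2682,1.6966)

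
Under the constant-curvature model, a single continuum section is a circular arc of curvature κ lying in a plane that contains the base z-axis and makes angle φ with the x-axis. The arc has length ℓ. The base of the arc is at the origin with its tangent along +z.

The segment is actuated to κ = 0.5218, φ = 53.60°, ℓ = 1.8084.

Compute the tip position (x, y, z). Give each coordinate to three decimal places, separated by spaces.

θ = κ·ℓ = 0.5218 × 1.8084 = 0.94362 rad
ρ = (1 − cos θ)/κ = (1 − 0.58686)/0.5218 = 0.79176
z = sin θ / κ = 0.80969/0.5218 = 1.55172
x = ρ cos φ = 0.79176 × cos(53.60°) = 0.46985
y = ρ sin φ = 0.79176 × sin(53.60°) = 0.63728

0.470 0.637 1.552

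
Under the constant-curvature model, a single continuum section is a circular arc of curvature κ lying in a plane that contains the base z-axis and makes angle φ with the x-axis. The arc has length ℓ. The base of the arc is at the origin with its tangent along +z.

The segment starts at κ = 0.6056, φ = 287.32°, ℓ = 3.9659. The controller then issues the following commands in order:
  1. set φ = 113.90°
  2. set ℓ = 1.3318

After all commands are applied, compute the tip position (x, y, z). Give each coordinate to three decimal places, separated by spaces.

-0.206 0.465 1.192

initial: κ=0.6056, φ=287.32°, ℓ=3.9659
cmd 1: set φ=113.90° → (κ,φ,ℓ)=(0.6056,113.90°,3.9659) → tip=(-1.1631,2.6247,1.1132)
cmd 2: set ℓ=1.3318 → (κ,φ,ℓ)=(0.6056,113.90°,1.3318) → tip=(-0.2060,0.4650,1.1920)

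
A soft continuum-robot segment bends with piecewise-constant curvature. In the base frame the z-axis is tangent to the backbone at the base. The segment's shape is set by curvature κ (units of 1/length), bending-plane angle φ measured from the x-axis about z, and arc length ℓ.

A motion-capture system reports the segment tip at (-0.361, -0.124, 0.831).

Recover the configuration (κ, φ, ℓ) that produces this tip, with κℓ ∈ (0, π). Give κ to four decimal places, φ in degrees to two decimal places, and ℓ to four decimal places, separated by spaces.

0.9129 198.96 0.9434

ρ = √(x²+y²) = √(-0.361² + -0.124²) = 0.38170
φ = atan2(y, x) mod 360° = atan2(-0.124, -0.361) = 198.9571°
|p|² = ρ² + z² = 0.38170² + 0.831² = 0.83626
κ = 2ρ / |p|² = 2×0.38170 / 0.83626 = 0.91288
θ = 2·atan2(ρ, z) = 2·atan2(0.38170, 0.831) = 0.86117 rad
ℓ = θ/κ = 0.86117/0.91288 = 0.94335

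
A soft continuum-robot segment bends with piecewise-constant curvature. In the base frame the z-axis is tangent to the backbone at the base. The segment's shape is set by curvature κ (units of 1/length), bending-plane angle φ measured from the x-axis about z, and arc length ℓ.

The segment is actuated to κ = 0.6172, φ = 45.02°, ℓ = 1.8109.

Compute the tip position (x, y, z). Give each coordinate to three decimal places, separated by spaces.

θ = κ·ℓ = 0.6172 × 1.8109 = 1.11769 rad
ρ = (1 − cos θ)/κ = (1 − 0.43776)/0.6172 = 0.91095
z = sin θ / κ = 0.89909/0.6172 = 1.45672
x = ρ cos φ = 0.91095 × cos(45.02°) = 0.64391
y = ρ sin φ = 0.91095 × sin(45.02°) = 0.64436

0.644 0.644 1.457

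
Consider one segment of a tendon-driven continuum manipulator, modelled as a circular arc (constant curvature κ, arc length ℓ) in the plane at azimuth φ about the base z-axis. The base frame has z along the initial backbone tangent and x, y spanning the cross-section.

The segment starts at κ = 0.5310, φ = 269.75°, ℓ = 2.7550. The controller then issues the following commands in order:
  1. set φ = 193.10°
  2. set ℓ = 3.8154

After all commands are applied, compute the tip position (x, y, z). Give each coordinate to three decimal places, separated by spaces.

-2.641 -0.614 1.691

initial: κ=0.5310, φ=269.75°, ℓ=2.7550
cmd 1: set φ=193.10° → (κ,φ,ℓ)=(0.5310,193.10°,2.7550) → tip=(-1.6367,-0.3809,1.8723)
cmd 2: set ℓ=3.8154 → (κ,φ,ℓ)=(0.5310,193.10°,3.8154) → tip=(-2.6406,-0.6145,1.6915)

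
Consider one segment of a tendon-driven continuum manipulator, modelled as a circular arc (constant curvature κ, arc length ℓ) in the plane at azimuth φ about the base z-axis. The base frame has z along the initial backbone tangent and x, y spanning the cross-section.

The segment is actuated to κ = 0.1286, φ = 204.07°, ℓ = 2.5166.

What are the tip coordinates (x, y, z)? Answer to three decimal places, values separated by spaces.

θ = κ·ℓ = 0.1286 × 2.5166 = 0.32363 rad
ρ = (1 − cos θ)/κ = (1 − 0.94809)/0.1286 = 0.40369
z = sin θ / κ = 0.31801/0.1286 = 2.47290
x = ρ cos φ = 0.40369 × cos(204.07°) = -0.36859
y = ρ sin φ = 0.40369 × sin(204.07°) = -0.16464

-0.369 -0.165 2.473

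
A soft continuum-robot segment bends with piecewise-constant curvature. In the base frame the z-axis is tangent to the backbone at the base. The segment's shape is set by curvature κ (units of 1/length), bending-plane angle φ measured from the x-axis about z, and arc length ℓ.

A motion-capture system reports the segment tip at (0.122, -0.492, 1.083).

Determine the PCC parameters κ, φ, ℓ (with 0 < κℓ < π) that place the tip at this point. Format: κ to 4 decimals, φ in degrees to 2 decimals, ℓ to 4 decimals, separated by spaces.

ρ = √(x²+y²) = √(0.122² + -0.492²) = 0.50690
φ = atan2(y, x) mod 360° = atan2(-0.492, 0.122) = 283.9266°
|p|² = ρ² + z² = 0.50690² + 1.083² = 1.42984
κ = 2ρ / |p|² = 2×0.50690 / 1.42984 = 0.70903
θ = 2·atan2(ρ, z) = 2·atan2(0.50690, 1.083) = 0.87553 rad
ℓ = θ/κ = 0.87553/0.70903 = 1.23482

0.7090 283.93 1.2348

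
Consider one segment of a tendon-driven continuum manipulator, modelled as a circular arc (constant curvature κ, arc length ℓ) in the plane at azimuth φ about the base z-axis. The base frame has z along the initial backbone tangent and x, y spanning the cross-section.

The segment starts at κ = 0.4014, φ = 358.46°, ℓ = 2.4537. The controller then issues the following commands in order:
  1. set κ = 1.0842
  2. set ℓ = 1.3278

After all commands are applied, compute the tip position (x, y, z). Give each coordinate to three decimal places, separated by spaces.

0.801 -0.022 0.914

initial: κ=0.4014, φ=358.46°, ℓ=2.4537
cmd 1: set κ=1.0842 → (κ,φ,ℓ)=(1.0842,358.46°,2.4537) → tip=(1.7393,-0.0468,0.4270)
cmd 2: set ℓ=1.3278 → (κ,φ,ℓ)=(1.0842,358.46°,1.3278) → tip=(0.8014,-0.0215,0.9144)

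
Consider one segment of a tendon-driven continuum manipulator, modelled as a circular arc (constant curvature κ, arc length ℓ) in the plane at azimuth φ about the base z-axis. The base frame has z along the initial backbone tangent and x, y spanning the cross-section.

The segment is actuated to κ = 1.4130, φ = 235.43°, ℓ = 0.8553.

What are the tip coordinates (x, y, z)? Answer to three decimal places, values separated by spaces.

θ = κ·ℓ = 1.4130 × 0.8553 = 1.20854 rad
ρ = (1 − cos θ)/κ = (1 − 0.35439)/1.4130 = 0.45691
z = sin θ / κ = 0.93510/1.4130 = 0.66178
x = ρ cos φ = 0.45691 × cos(235.43°) = -0.25926
y = ρ sin φ = 0.45691 × sin(235.43°) = -0.37624

-0.259 -0.376 0.662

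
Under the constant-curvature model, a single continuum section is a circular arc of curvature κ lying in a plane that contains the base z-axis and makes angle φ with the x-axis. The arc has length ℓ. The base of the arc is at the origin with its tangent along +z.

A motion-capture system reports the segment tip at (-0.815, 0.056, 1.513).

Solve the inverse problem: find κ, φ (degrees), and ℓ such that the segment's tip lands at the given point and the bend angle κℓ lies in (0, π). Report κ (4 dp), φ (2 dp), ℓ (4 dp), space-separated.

ρ = √(x²+y²) = √(-0.815² + 0.056²) = 0.81692
φ = atan2(y, x) mod 360° = atan2(0.056, -0.815) = 176.0693°
|p|² = ρ² + z² = 0.81692² + 1.513² = 2.95653
κ = 2ρ / |p|² = 2×0.81692 / 2.95653 = 0.55262
θ = 2·atan2(ρ, z) = 2·atan2(0.81692, 1.513) = 0.99017 rad
ℓ = θ/κ = 0.99017/0.55262 = 1.79176

0.5526 176.07 1.7918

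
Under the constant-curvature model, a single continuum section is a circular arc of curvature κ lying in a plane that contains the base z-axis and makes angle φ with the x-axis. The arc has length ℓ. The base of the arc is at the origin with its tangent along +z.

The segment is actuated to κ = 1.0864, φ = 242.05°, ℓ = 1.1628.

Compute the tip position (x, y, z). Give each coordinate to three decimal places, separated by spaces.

θ = κ·ℓ = 1.0864 × 1.1628 = 1.26327 rad
ρ = (1 − cos θ)/κ = (1 − 0.30271)/1.0864 = 0.64184
z = sin θ / κ = 0.95308/1.0864 = 0.87729
x = ρ cos φ = 0.64184 × cos(242.05°) = -0.30083
y = ρ sin φ = 0.64184 × sin(242.05°) = -0.56697

-0.301 -0.567 0.877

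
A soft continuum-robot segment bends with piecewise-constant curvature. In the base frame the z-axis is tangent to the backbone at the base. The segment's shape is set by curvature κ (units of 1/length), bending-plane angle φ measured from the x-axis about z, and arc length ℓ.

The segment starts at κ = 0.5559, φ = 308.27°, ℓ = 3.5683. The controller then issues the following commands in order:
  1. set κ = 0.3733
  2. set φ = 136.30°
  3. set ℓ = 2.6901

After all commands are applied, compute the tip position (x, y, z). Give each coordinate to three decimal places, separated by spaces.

-0.897 0.857 2.260

initial: κ=0.5559, φ=308.27°, ℓ=3.5683
cmd 1: set κ=0.3733 → (κ,φ,ℓ)=(0.3733,308.27°,3.5683) → tip=(1.2668,-1.6058,2.6028)
cmd 2: set φ=136.30° → (κ,φ,ℓ)=(0.3733,136.30°,3.5683) → tip=(-1.4787,1.4131,2.6028)
cmd 3: set ℓ=2.6901 → (κ,φ,ℓ)=(0.3733,136.30°,2.6901) → tip=(-0.8972,0.8574,2.2602)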